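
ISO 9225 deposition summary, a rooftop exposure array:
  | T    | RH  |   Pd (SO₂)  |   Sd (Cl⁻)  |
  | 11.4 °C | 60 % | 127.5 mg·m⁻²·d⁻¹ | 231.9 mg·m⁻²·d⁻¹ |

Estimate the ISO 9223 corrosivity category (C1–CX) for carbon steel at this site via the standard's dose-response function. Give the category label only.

carbon steel: temperature factor f = -0.054·(1.4) = -0.0756
  sulphur-dioxide contribution → 67.79 μm/a
  chloride contribution → 34.12 μm/a
  total first-year rate 101.9 μm/a
102 μm/a falls in (80, 200] for carbon steel → category C5

C5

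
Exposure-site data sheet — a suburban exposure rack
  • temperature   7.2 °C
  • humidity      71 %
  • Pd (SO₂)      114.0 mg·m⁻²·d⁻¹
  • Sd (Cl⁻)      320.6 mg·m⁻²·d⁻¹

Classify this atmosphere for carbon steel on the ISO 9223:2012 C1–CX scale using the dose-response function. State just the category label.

C5

carbon steel: f(T) = +0.150·(T−10) [T≤10 °C] = -0.4200
  Pd branch = 1.77·Pd^0.52·e^(0.02·RH+f) = 56.48 μm/a
  Sd branch = 0.102·Sd^0.62·e^(0.033·RH+0.04·T) = 50.69 μm/a
  r_corr = 56.48 + 50.69 = 107.2 μm/a
Category bounds: 80…200 μm/a bracket r_corr ⇒ C5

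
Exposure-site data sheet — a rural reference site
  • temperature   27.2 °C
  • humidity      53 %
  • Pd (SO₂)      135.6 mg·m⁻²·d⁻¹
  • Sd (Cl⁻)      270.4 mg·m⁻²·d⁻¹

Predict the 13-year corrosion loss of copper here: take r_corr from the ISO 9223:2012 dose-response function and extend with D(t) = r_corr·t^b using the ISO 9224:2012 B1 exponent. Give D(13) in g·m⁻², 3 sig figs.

copper: temperature factor f = -0.080·(17.2) = -1.3760
  sulphur-dioxide contribution → 0.1094 μm/a
  chloride contribution → 1.188 μm/a
  total first-year rate 1.297 μm/a
Power-law: D(13) = r_corr · 13^0.667
  D(13) = 1.297 × 13^0.667 = 1.297 × 5.534 = 7.179 μm
  Mass loss = 7.179 μm × 8.96 g/cm³ = 64.33 g·m⁻²

D(13) = 64.3 g·m⁻²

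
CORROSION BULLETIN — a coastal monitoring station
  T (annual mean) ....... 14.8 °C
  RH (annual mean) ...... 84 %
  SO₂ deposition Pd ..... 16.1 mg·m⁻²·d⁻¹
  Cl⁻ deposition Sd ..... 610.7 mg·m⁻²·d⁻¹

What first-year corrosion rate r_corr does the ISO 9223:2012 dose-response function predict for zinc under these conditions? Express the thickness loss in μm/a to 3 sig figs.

r_corr = 6.15 μm/a

zinc: T>10 °C ⇒ hinge -0.071·(14.8−10) = -0.3408
  Pd branch = 0.0129·Pd^0.44·e^(0.046·RH+f) = 1.485 μm/a
  Sd branch = 0.0175·Sd^0.57·e^(0.008·RH+0.085·T) = 4.668 μm/a
  sum: 1.485 + 4.668 → r_corr = 6.153 μm/a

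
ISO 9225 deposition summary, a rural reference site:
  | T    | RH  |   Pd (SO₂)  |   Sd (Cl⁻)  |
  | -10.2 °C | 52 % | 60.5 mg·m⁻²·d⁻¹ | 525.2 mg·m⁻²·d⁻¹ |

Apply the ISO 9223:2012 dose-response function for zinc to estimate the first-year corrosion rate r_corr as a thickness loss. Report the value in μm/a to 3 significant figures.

zinc: f(T) = +0.038·(T−10) [T≤10 °C] = -0.7676
  sulphur-dioxide contribution → 0.3981 μm/a
  chloride contribution → 0.3961 μm/a
  ⇒ r_corr(zinc) = 0.7942 μm/a

r_corr = 0.794 μm/a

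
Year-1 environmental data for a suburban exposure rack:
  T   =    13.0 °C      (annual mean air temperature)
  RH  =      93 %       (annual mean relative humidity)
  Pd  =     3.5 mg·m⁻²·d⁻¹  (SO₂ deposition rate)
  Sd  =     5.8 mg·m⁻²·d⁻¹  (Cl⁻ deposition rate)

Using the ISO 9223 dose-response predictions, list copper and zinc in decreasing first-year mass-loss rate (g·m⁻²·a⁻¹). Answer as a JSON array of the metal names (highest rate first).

["copper", "zinc"]

copper: f(T) = -0.080·(T−10) [T>10 °C] = -0.2400
  sulphur-dioxide contribution → 1.395 μm/a
  chloride contribution → 0.8862 μm/a
  ⇒ r_corr(copper) = 2.281 μm/a
  mass loss = 2.281 μm/a × 8.96 g/cm³ = 20.44 g·m⁻²·a⁻¹
zinc: f(T) = -0.071·(T−10) [T>10 °C] = -0.2130
  sulphur-dioxide contribution → 1.304 μm/a
  chloride contribution → 0.3028 μm/a
  ⇒ r_corr(zinc) = 1.607 μm/a
  mass loss = 1.607 μm/a × 7.14 g/cm³ = 11.48 g·m⁻²·a⁻¹
Ordering by g·m⁻²·a⁻¹: copper (20.4) > zinc (11.5)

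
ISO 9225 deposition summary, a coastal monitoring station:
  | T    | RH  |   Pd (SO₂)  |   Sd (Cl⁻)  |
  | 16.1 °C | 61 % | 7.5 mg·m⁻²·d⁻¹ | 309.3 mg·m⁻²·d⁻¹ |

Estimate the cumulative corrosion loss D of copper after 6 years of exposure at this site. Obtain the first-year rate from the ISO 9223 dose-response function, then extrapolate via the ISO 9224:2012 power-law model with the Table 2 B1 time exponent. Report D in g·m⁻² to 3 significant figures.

D(6) = 34.2 g·m⁻²

copper: T>10 °C ⇒ hinge -0.080·(16.1−10) = -0.4880
  sulphur-dioxide contribution → 0.2009 μm/a
  chloride contribution → 0.9538 μm/a
  total first-year rate 1.155 μm/a
Power-law: D(6) = r_corr · 6^0.667
  D(6) = 1.155 × 6^0.667 = 1.155 × 3.304 = 3.815 μm
  Mass loss = 3.815 μm × 8.96 g/cm³ = 34.18 g·m⁻²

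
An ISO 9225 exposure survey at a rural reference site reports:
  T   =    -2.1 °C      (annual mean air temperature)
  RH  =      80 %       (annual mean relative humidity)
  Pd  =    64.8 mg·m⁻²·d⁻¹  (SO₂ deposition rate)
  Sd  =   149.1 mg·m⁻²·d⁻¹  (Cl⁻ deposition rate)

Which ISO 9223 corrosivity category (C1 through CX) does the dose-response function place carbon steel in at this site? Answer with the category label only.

carbon steel: f(T) = +0.150·(T−10) [T≤10 °C] = -1.8150
  SO₂ term: 1.77·64.8^0.52·exp(0.02·80-1.8150) = 12.49
  Sd branch = 0.102·Sd^0.62·e^(0.033·RH+0.04·T) = 29.26 μm/a
  r_corr = 12.49 + 29.26 = 41.75 μm/a
Category bounds: 25…50 μm/a bracket r_corr ⇒ C3

C3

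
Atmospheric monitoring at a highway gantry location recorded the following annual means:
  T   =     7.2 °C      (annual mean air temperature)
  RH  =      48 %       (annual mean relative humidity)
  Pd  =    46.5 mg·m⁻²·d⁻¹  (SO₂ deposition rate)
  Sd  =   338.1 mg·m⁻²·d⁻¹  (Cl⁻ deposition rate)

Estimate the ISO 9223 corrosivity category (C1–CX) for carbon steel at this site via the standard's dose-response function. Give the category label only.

C3

carbon steel: T≤10 °C ⇒ hinge +0.150·(7.2−10) = -0.4200
  sulphur-dioxide contribution → 22.36 μm/a
  chloride contribution → 24.52 μm/a
  total first-year rate 46.89 μm/a
ISO 9223 Table 2 (carbon steel): 25 < 46.9 ≤ 50 μm/a ⇒ C3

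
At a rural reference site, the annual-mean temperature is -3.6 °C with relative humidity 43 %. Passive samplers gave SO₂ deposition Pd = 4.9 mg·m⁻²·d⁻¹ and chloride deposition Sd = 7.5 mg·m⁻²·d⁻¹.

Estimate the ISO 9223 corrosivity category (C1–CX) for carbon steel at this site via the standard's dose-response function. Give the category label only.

carbon steel: T≤10 °C ⇒ hinge +0.150·(-3.6−10) = -2.0400
  sulphur-dioxide contribution → 1.243 μm/a
  chloride contribution → 1.273 μm/a
  total first-year rate 2.516 μm/a
ISO 9223 Table 2 (carbon steel): 1.3 < 2.52 ≤ 25 μm/a ⇒ C2

C2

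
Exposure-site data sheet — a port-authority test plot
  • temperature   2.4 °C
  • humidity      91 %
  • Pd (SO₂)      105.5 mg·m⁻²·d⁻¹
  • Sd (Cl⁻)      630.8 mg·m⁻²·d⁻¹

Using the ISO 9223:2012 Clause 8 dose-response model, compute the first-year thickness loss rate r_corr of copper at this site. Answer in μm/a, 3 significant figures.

r_corr = 3.21 μm/a

copper: f(T) = +0.126·(T−10) [T≤10 °C] = -0.9576
  SO₂ term: 0.0053·105.5^0.26·exp(0.059·91-0.9576) = 1.466
  Cl⁻ term: 0.01025·630.8^0.27·exp(0.036·91+0.049·2.4) = 1.74
  r_corr = 1.466 + 1.74 = 3.206 μm/a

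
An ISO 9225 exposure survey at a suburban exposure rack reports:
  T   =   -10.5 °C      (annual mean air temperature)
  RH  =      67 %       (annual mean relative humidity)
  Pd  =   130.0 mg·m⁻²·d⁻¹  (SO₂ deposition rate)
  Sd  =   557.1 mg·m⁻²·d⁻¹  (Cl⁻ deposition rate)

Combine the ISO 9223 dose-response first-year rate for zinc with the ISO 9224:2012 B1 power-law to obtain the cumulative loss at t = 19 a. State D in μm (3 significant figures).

D(19) = 17.0 μm

zinc: T≤10 °C ⇒ hinge +0.038·(-10.5−10) = -0.7790
  Pd branch = 0.0129·Pd^0.44·e^(0.046·RH+f) = 1.099 μm/a
  Sd branch = 0.0175·Sd^0.57·e^(0.008·RH+0.085·T) = 0.4502 μm/a
  r_corr = 1.099 + 0.4502 = 1.549 μm/a
Long-term exponent b (ISO 9224 Table 2, B1) = 0.813
  D(19) = 1.549 × 19^0.813 = 1.549 × 10.96 = 16.97 μm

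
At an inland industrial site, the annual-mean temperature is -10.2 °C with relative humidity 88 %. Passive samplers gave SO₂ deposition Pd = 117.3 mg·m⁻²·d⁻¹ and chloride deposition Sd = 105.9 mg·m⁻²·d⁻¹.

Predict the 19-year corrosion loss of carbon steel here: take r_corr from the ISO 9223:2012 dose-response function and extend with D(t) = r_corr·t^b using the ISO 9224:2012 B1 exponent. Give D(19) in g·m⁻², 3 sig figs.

D(19) = 1.03e+03 g·m⁻²

carbon steel: f(T) = +0.150·(T−10) [T≤10 °C] = -3.0300
  sulphur-dioxide contribution → 5.922 μm/a
  chloride contribution → 22.29 μm/a
  total first-year rate 28.21 μm/a
Long-term exponent b (ISO 9224 Table 2, B1) = 0.523
  D(19) = 28.21 × 19^0.523 = 28.21 × 4.664 = 131.6 μm
  Mass loss = 131.6 μm × 7.85 g/cm³ = 1033 g·m⁻²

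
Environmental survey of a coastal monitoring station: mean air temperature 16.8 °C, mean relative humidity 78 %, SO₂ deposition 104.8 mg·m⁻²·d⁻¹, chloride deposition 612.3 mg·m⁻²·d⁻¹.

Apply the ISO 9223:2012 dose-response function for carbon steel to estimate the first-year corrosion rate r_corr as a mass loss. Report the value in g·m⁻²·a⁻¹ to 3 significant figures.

carbon steel: temperature factor f = -0.054·(6.8) = -0.3672
  sulphur-dioxide contribution → 65.55 μm/a
  chloride contribution → 140 μm/a
  ⇒ r_corr(carbon steel) = 205.6 μm/a
Convert to mass loss: 205.6 μm/a × 7.85 g/cm³ = 1614 g·m⁻²·a⁻¹

r_corr = 1.61e+03 g·m⁻²·a⁻¹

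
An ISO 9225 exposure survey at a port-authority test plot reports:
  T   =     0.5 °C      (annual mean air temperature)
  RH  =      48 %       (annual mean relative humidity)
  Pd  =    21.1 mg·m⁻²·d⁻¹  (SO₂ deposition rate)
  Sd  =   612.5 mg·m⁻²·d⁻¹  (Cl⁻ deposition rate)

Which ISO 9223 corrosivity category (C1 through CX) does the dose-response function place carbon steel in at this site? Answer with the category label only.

carbon steel: f(T) = +0.150·(T−10) [T≤10 °C] = -1.4250
  Pd branch = 1.77·Pd^0.52·e^(0.02·RH+f) = 5.428 μm/a
  Cl⁻ term: 0.102·612.5^0.62·exp(0.033·48+0.04·0.5) = 27.12
  r_corr = 5.428 + 27.12 = 32.54 μm/a
ISO 9223 Table 2 (carbon steel): 25 < 32.5 ≤ 50 μm/a ⇒ C3

C3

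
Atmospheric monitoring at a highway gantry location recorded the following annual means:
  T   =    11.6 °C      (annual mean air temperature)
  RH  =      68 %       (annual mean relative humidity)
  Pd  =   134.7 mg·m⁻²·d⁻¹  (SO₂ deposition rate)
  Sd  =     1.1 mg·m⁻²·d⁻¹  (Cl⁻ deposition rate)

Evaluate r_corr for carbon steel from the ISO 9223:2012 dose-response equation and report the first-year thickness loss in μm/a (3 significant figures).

r_corr = 82.6 μm/a

carbon steel: T>10 °C ⇒ hinge -0.054·(11.6−10) = -0.0864
  sulphur-dioxide contribution → 80.98 μm/a
  chloride contribution → 1.623 μm/a
  ⇒ r_corr(carbon steel) = 82.6 μm/a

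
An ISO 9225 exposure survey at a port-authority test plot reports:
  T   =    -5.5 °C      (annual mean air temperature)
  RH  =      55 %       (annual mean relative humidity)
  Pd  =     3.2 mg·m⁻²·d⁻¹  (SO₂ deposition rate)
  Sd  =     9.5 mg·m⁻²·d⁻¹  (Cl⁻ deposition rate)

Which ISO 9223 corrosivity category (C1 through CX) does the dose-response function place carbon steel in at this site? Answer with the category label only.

carbon steel: f(T) = +0.150·(T−10) [T≤10 °C] = -2.3250
  Pd branch = 1.77·Pd^0.52·e^(0.02·RH+f) = 0.952 μm/a
  Cl⁻ term: 0.102·9.5^0.62·exp(0.033·55+0.04·-5.5) = 2.03
  r_corr = 0.952 + 2.03 = 2.982 μm/a
2.98 μm/a falls in (1.3, 25] for carbon steel → category C2

C2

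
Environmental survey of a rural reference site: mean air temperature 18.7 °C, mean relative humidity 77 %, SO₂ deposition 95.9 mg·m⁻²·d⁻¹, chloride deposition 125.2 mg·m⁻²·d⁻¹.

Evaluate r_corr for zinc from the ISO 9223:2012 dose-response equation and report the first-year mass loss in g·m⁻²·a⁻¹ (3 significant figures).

zinc: temperature factor f = -0.071·(8.7) = -0.6177
  Pd branch = 0.0129·Pd^0.44·e^(0.046·RH+f) = 1.789 μm/a
  Sd branch = 0.0175·Sd^0.57·e^(0.008·RH+0.085·T) = 2.492 μm/a
  sum: 1.789 + 2.492 → r_corr = 4.281 μm/a
Convert to mass loss: 4.281 μm/a × 7.14 g/cm³ = 30.56 g·m⁻²·a⁻¹

r_corr = 30.6 g·m⁻²·a⁻¹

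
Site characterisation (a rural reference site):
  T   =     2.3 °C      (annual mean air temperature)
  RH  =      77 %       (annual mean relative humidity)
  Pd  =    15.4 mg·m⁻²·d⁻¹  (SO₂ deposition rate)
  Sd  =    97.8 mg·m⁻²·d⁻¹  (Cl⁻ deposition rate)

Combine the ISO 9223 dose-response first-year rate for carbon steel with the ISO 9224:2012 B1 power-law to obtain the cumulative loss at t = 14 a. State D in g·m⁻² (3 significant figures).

D(14) = 1.10e+03 g·m⁻²

carbon steel: T≤10 °C ⇒ hinge +0.150·(2.3−10) = -1.1550
  sulphur-dioxide contribution → 10.78 μm/a
  chloride contribution → 24.33 μm/a
  total first-year rate 35.11 μm/a
ISO 9224: D(t) = r_corr · t^b with b = 0.523 (carbon steel, B1)
  D(14) = 35.11 × 14^0.523 = 35.11 × 3.976 = 139.6 μm
  Mass loss = 139.6 μm × 7.85 g/cm³ = 1096 g·m⁻²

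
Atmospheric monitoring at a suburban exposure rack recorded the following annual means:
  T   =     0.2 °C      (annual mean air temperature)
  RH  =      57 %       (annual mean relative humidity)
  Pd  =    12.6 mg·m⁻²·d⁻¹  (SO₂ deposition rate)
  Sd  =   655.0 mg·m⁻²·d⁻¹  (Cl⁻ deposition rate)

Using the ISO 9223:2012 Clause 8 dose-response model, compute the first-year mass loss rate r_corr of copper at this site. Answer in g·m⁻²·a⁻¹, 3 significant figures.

r_corr = 4.93 g·m⁻²·a⁻¹

copper: temperature factor f = +0.126·(-9.8) = -1.2348
  sulphur-dioxide contribution → 0.08603 μm/a
  chloride contribution → 0.464 μm/a
  ⇒ r_corr(copper) = 0.55 μm/a
Convert to mass loss: 0.55 μm/a × 8.96 g/cm³ = 4.928 g·m⁻²·a⁻¹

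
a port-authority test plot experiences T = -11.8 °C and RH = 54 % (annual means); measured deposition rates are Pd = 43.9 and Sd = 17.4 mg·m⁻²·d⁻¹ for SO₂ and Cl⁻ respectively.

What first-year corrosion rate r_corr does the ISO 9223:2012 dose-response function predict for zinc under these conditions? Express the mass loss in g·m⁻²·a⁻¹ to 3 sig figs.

zinc: f(T) = +0.038·(T−10) [T≤10 °C] = -0.8284
  Pd branch = 0.0129·Pd^0.44·e^(0.046·RH+f) = 0.3567 μm/a
  Cl⁻ term: 0.0175·17.4^0.57·exp(0.008·54+0.085·-11.8) = 0.05037
  sum: 0.3567 + 0.05037 → r_corr = 0.4071 μm/a
Convert to mass loss: 0.4071 μm/a × 7.14 g/cm³ = 2.906 g·m⁻²·a⁻¹

r_corr = 2.91 g·m⁻²·a⁻¹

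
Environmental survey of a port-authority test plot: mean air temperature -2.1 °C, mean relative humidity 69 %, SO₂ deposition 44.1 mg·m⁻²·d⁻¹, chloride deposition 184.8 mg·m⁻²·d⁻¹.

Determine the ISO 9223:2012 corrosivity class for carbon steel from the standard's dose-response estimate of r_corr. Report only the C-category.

C3

carbon steel: f(T) = +0.150·(T−10) [T≤10 °C] = -1.8150
  SO₂ term: 1.77·44.1^0.52·exp(0.02·69-1.8150) = 8.207
  Cl⁻ term: 0.102·184.8^0.62·exp(0.033·69+0.04·-2.1) = 23.25
  r_corr = 8.207 + 23.25 = 31.45 μm/a
31.5 μm/a falls in (25, 50] for carbon steel → category C3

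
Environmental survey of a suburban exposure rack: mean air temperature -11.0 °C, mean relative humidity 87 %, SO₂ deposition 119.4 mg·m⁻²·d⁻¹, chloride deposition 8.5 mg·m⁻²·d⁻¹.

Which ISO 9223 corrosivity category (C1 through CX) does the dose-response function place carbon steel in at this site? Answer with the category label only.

carbon steel: T≤10 °C ⇒ hinge +0.150·(-11.0−10) = -3.1500
  Pd branch = 1.77·Pd^0.52·e^(0.02·RH+f) = 5.196 μm/a
  Sd branch = 0.102·Sd^0.62·e^(0.033·RH+0.04·T) = 4.371 μm/a
  r_corr = 5.196 + 4.371 = 9.567 μm/a
ISO 9223 Table 2 (carbon steel): 1.3 < 9.57 ≤ 25 μm/a ⇒ C2

C2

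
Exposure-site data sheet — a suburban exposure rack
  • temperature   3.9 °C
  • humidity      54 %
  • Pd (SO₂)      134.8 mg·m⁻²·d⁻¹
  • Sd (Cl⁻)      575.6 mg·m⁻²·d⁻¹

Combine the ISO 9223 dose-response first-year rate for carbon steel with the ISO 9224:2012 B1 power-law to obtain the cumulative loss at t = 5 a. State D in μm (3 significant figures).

D(5) = 147 μm

carbon steel: temperature factor f = +0.150·(-6.1) = -0.9150
  Pd branch = 1.77·Pd^0.52·e^(0.02·RH+f) = 26.73 μm/a
  Sd branch = 0.102·Sd^0.62·e^(0.033·RH+0.04·T) = 36.44 μm/a
  r_corr = 26.73 + 36.44 = 63.17 μm/a
Power-law: D(5) = r_corr · 5^0.523
  D(5) = 63.17 × 5^0.523 = 63.17 × 2.32 = 146.6 μm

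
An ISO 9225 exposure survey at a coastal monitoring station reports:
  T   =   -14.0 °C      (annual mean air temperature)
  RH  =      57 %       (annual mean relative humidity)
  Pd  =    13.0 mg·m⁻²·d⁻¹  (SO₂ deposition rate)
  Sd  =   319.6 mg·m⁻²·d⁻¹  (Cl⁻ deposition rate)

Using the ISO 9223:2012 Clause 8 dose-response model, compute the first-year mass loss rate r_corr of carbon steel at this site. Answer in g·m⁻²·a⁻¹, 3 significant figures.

r_corr = 112 g·m⁻²·a⁻¹

carbon steel: temperature factor f = +0.150·(-24.0) = -3.6000
  SO₂ term: 1.77·13.0^0.52·exp(0.02·57-3.6000) = 0.5739
  Sd branch = 0.102·Sd^0.62·e^(0.033·RH+0.04·T) = 13.65 μm/a
  sum: 0.5739 + 13.65 → r_corr = 14.22 μm/a
Convert to mass loss: 14.22 μm/a × 7.85 g/cm³ = 111.7 g·m⁻²·a⁻¹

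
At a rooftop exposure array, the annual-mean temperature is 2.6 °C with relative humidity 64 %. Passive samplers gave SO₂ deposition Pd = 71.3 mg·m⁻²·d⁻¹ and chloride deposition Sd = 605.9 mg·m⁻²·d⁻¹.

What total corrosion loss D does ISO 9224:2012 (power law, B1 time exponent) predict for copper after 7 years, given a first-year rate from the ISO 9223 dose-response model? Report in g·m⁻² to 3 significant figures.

D(7) = 30.6 g·m⁻²

copper: T≤10 °C ⇒ hinge +0.126·(2.6−10) = -0.9324
  sulphur-dioxide contribution → 0.2761 μm/a
  chloride contribution → 0.6575 μm/a
  ⇒ r_corr(copper) = 0.9336 μm/a
Long-term exponent b (ISO 9224 Table 2, B1) = 0.667
  D(7) = 0.9336 × 7^0.667 = 0.9336 × 3.662 = 3.419 μm
  Mass loss = 3.419 μm × 8.96 g/cm³ = 30.63 g·m⁻²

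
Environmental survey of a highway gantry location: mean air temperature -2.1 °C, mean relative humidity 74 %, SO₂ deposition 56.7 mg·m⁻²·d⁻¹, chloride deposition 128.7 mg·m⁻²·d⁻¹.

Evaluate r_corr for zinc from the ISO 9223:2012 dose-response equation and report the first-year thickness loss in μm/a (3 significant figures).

r_corr = 1.87 μm/a

zinc: f(T) = +0.038·(T−10) [T≤10 °C] = -0.4598
  Pd branch = 0.0129·Pd^0.44·e^(0.046·RH+f) = 1.448 μm/a
  Sd branch = 0.0175·Sd^0.57·e^(0.008·RH+0.085·T) = 0.4218 μm/a
  sum: 1.448 + 0.4218 → r_corr = 1.87 μm/a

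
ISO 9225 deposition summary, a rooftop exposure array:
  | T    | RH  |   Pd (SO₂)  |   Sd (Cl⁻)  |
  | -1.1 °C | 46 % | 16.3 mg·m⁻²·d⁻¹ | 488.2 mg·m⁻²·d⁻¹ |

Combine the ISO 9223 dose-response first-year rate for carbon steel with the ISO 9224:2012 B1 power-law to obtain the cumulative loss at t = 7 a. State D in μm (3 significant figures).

carbon steel: T≤10 °C ⇒ hinge +0.150·(-1.1−10) = -1.6650
  sulphur-dioxide contribution → 3.587 μm/a
  chloride contribution → 20.69 μm/a
  ⇒ r_corr(carbon steel) = 24.27 μm/a
ISO 9224: D(t) = r_corr · t^b with b = 0.523 (carbon steel, B1)
  D(7) = 24.27 × 7^0.523 = 24.27 × 2.767 = 67.16 μm

D(7) = 67.2 μm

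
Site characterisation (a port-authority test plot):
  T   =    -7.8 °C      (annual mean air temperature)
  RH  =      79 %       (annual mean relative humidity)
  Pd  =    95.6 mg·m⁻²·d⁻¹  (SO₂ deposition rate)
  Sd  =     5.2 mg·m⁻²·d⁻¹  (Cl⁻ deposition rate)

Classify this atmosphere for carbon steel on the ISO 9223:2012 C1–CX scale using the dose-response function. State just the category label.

carbon steel: temperature factor f = +0.150·(-17.8) = -2.6700
  Pd branch = 1.77·Pd^0.52·e^(0.02·RH+f) = 6.374 μm/a
  Cl⁻ term: 0.102·5.2^0.62·exp(0.033·79+0.04·-7.8) = 2.813
  r_corr = 6.374 + 2.813 = 9.188 μm/a
9.19 μm/a falls in (1.3, 25] for carbon steel → category C2

C2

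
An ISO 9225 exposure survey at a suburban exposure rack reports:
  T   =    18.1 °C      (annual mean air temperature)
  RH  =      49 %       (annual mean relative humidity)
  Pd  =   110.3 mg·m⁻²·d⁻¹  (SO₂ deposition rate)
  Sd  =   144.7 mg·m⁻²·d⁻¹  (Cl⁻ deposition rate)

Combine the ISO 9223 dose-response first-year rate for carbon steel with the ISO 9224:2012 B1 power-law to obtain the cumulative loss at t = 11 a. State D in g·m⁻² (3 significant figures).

D(11) = 1.60e+03 g·m⁻²

carbon steel: temperature factor f = -0.054·(8.1) = -0.4374
  SO₂ term: 1.77·110.3^0.52·exp(0.02·49-0.4374) = 35.14
  Cl⁻ term: 0.102·144.7^0.62·exp(0.033·49+0.04·18.1) = 23.16
  r_corr = 35.14 + 23.16 = 58.3 μm/a
Power-law: D(11) = r_corr · 11^0.523
  D(11) = 58.3 × 11^0.523 = 58.3 × 3.505 = 204.3 μm
  Mass loss = 204.3 μm × 7.85 g/cm³ = 1604 g·m⁻²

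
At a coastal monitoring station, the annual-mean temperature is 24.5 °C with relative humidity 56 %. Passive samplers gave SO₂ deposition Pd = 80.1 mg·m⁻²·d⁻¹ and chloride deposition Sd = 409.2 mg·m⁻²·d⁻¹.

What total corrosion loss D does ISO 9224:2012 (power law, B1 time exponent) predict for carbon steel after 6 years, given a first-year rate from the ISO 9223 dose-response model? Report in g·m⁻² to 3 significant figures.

carbon steel: f(T) = -0.054·(T−10) [T>10 °C] = -0.7830
  SO₂ term: 1.77·80.1^0.52·exp(0.02·56-0.7830) = 24.22
  Cl⁻ term: 0.102·409.2^0.62·exp(0.033·56+0.04·24.5) = 71.81
  sum: 24.22 + 71.81 → r_corr = 96.03 μm/a
ISO 9224: D(t) = r_corr · t^b with b = 0.523 (carbon steel, B1)
  D(6) = 96.03 × 6^0.523 = 96.03 × 2.553 = 245.1 μm
  Mass loss = 245.1 μm × 7.85 g/cm³ = 1924 g·m⁻²

D(6) = 1.92e+03 g·m⁻²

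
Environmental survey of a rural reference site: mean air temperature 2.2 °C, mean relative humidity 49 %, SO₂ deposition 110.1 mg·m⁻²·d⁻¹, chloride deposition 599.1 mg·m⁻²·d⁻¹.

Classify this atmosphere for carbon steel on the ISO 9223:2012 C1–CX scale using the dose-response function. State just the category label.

carbon steel: T≤10 °C ⇒ hinge +0.150·(2.2−10) = -1.1700
  Pd branch = 1.77·Pd^0.52·e^(0.02·RH+f) = 16.87 μm/a
  Sd branch = 0.102·Sd^0.62·e^(0.033·RH+0.04·T) = 29.59 μm/a
  sum: 16.87 + 29.59 → r_corr = 46.46 μm/a
46.5 μm/a falls in (25, 50] for carbon steel → category C3

C3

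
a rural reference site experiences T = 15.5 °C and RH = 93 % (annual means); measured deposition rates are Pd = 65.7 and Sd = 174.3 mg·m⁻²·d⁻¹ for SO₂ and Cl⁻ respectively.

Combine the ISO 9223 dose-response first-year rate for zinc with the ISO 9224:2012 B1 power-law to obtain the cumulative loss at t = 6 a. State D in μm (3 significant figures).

D(6) = 28.2 μm

zinc: T>10 °C ⇒ hinge -0.071·(15.5−10) = -0.3905
  Pd branch = 0.0129·Pd^0.44·e^(0.046·RH+f) = 3.969 μm/a
  Sd branch = 0.0175·Sd^0.57·e^(0.008·RH+0.085·T) = 2.605 μm/a
  r_corr = 3.969 + 2.605 = 6.574 μm/a
Long-term exponent b (ISO 9224 Table 2, B1) = 0.813
  D(6) = 6.574 × 6^0.813 = 6.574 × 4.292 = 28.21 μm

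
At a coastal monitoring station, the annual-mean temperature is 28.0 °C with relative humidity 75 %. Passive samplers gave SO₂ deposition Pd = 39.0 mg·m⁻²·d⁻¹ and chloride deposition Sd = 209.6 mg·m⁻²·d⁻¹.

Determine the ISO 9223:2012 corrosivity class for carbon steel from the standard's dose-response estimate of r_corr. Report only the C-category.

C5

carbon steel: temperature factor f = -0.054·(18.0) = -0.9720
  sulphur-dioxide contribution → 20.17 μm/a
  chloride contribution → 102.1 μm/a
  ⇒ r_corr(carbon steel) = 122.3 μm/a
Category bounds: 80…200 μm/a bracket r_corr ⇒ C5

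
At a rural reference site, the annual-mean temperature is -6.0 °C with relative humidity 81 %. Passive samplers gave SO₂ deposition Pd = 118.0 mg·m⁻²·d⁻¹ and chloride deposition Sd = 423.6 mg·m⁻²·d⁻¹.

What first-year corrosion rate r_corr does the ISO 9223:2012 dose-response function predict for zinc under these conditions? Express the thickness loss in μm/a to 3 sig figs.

r_corr = 3.01 μm/a

zinc: f(T) = +0.038·(T−10) [T≤10 °C] = -0.6080
  SO₂ term: 0.0129·118.0^0.44·exp(0.046·81-0.6080) = 2.379
  Cl⁻ term: 0.0175·423.6^0.57·exp(0.008·81+0.085·-6.0) = 0.6314
  r_corr = 2.379 + 0.6314 = 3.01 μm/a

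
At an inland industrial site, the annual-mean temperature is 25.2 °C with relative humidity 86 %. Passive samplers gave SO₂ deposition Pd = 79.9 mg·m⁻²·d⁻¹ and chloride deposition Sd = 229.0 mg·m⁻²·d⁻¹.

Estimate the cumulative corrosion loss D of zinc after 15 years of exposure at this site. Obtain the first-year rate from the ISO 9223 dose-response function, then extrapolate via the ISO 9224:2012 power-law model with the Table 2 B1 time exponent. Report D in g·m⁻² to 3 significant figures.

zinc: T>10 °C ⇒ hinge -0.071·(25.2−10) = -1.0792
  sulphur-dioxide contribution → 1.574 μm/a
  chloride contribution → 6.564 μm/a
  ⇒ r_corr(zinc) = 8.139 μm/a
ISO 9224: D(t) = r_corr · t^b with b = 0.813 (zinc, B1)
  D(15) = 8.139 × 15^0.813 = 8.139 × 9.04 = 73.57 μm
  Mass loss = 73.57 μm × 7.14 g/cm³ = 525.3 g·m⁻²

D(15) = 525 g·m⁻²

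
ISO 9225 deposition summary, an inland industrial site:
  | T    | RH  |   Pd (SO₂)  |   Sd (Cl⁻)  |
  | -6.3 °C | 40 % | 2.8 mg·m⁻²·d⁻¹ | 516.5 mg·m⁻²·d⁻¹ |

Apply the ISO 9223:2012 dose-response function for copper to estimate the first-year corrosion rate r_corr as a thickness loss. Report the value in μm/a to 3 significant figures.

r_corr = 0.181 μm/a

copper: f(T) = +0.126·(T−10) [T≤10 °C] = -2.0538
  SO₂ term: 0.0053·2.8^0.26·exp(0.059·40-2.0538) = 0.009408
  Cl⁻ term: 0.01025·516.5^0.27·exp(0.036·40+0.049·-6.3) = 0.1716
  sum: 0.009408 + 0.1716 → r_corr = 0.181 μm/a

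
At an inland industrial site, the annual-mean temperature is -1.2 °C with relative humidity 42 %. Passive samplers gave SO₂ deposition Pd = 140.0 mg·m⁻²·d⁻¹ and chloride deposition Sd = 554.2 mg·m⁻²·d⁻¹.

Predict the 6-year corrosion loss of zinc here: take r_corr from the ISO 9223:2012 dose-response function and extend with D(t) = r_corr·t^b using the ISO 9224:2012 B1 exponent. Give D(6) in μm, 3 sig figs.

zinc: T≤10 °C ⇒ hinge +0.038·(-1.2−10) = -0.4256
  SO₂ term: 0.0129·140.0^0.44·exp(0.046·42-0.4256) = 0.5118
  Sd branch = 0.0175·Sd^0.57·e^(0.008·RH+0.085·T) = 0.8101 μm/a
  sum: 0.5118 + 0.8101 → r_corr = 1.322 μm/a
ISO 9224: D(t) = r_corr · t^b with b = 0.813 (zinc, B1)
  D(6) = 1.322 × 6^0.813 = 1.322 × 4.292 = 5.673 μm

D(6) = 5.67 μm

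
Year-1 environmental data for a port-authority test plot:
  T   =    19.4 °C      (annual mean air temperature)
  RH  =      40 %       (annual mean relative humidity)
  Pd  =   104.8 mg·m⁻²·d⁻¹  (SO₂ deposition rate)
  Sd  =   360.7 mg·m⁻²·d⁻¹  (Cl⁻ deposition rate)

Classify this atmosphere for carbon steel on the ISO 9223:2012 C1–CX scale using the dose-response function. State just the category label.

C4

carbon steel: T>10 °C ⇒ hinge -0.054·(19.4−10) = -0.5076
  sulphur-dioxide contribution → 26.64 μm/a
  chloride contribution → 31.94 μm/a
  ⇒ r_corr(carbon steel) = 58.58 μm/a
58.6 μm/a falls in (50, 80] for carbon steel → category C4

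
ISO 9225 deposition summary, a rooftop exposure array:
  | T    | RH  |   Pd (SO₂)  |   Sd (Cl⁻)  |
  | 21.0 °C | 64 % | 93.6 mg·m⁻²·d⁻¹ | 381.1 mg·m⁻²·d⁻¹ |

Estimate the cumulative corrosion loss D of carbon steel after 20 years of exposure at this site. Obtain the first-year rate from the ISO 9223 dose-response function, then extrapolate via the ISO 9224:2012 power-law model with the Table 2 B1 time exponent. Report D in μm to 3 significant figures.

carbon steel: f(T) = -0.054·(T−10) [T>10 °C] = -0.5940
  SO₂ term: 1.77·93.6^0.52·exp(0.02·64-0.5940) = 37.24
  Sd branch = 0.102·Sd^0.62·e^(0.033·RH+0.04·T) = 77.78 μm/a
  sum: 37.24 + 77.78 → r_corr = 115 μm/a
Power-law: D(20) = r_corr · 20^0.523
  D(20) = 115 × 20^0.523 = 115 × 4.791 = 551.1 μm

D(20) = 551 μm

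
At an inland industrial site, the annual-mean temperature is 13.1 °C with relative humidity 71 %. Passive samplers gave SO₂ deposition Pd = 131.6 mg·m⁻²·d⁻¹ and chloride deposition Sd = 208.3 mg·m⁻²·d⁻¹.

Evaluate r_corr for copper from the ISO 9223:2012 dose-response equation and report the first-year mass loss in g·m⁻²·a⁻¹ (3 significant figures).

copper: temperature factor f = -0.080·(3.1) = -0.2480
  sulphur-dioxide contribution → 0.9701 μm/a
  chloride contribution → 1.061 μm/a
  ⇒ r_corr(copper) = 2.031 μm/a
Convert to mass loss: 2.031 μm/a × 8.96 g/cm³ = 18.2 g·m⁻²·a⁻¹

r_corr = 18.2 g·m⁻²·a⁻¹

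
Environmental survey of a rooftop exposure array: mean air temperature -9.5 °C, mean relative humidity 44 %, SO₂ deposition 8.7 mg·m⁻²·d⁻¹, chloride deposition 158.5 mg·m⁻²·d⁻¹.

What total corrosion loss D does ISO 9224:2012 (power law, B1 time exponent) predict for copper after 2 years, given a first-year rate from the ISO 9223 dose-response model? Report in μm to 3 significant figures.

D(2) = 0.213 μm

copper: T≤10 °C ⇒ hinge +0.126·(-9.5−10) = -2.4570
  Pd branch = 0.0053·Pd^0.26·e^(0.059·RH+f) = 0.01069 μm/a
  Cl⁻ term: 0.01025·158.5^0.27·exp(0.036·44+0.049·-9.5) = 0.1232
  sum: 0.01069 + 0.1232 → r_corr = 0.1339 μm/a
ISO 9224: D(t) = r_corr · t^b with b = 0.667 (copper, B1)
  D(2) = 0.1339 × 2^0.667 = 0.1339 × 1.588 = 0.2125 μm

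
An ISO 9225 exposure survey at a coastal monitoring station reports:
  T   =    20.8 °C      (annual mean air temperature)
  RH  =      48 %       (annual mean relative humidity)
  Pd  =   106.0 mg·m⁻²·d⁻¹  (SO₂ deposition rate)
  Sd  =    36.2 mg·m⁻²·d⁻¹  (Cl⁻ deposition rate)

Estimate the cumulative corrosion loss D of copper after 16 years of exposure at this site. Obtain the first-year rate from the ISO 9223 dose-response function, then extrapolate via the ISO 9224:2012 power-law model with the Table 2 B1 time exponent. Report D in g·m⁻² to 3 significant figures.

copper: T>10 °C ⇒ hinge -0.080·(20.8−10) = -0.8640
  SO₂ term: 0.0053·106.0^0.26·exp(0.059·48-0.8640) = 0.1275
  Cl⁻ term: 0.01025·36.2^0.27·exp(0.036·48+0.049·20.8) = 0.4214
  sum: 0.1275 + 0.4214 → r_corr = 0.5489 μm/a
Power-law: D(16) = r_corr · 16^0.667
  D(16) = 0.5489 × 16^0.667 = 0.5489 × 6.355 = 3.488 μm
  Mass loss = 3.488 μm × 8.96 g/cm³ = 31.26 g·m⁻²

D(16) = 31.3 g·m⁻²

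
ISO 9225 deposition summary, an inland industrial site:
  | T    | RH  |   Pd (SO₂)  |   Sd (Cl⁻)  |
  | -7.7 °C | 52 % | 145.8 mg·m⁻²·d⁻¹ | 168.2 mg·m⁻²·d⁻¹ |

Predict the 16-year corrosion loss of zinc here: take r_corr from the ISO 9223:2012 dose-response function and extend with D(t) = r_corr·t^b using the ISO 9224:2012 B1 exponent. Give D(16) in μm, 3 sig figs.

D(16) = 8.58 μm

zinc: temperature factor f = +0.038·(-17.7) = -0.6726
  Pd branch = 0.0129·Pd^0.44·e^(0.046·RH+f) = 0.6447 μm/a
  Sd branch = 0.0175·Sd^0.57·e^(0.008·RH+0.085·T) = 0.256 μm/a
  sum: 0.6447 + 0.256 → r_corr = 0.9007 μm/a
ISO 9224: D(t) = r_corr · t^b with b = 0.813 (zinc, B1)
  D(16) = 0.9007 × 16^0.813 = 0.9007 × 9.527 = 8.581 μm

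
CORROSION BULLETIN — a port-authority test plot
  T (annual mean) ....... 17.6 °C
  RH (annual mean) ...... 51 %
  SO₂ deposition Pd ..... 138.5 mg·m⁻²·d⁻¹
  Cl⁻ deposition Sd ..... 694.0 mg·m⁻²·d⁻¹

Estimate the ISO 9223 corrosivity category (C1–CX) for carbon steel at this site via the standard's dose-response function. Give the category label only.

C5

carbon steel: T>10 °C ⇒ hinge -0.054·(17.6−10) = -0.4104
  sulphur-dioxide contribution → 42.29 μm/a
  chloride contribution → 64.11 μm/a
  ⇒ r_corr(carbon steel) = 106.4 μm/a
Category bounds: 80…200 μm/a bracket r_corr ⇒ C5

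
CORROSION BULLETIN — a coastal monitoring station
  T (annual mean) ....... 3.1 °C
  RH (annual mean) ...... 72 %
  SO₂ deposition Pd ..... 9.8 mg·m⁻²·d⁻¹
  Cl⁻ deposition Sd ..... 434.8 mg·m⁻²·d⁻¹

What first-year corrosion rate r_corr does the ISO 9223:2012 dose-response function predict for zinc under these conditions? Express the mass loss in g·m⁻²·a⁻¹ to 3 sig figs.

r_corr = 14.5 g·m⁻²·a⁻¹

zinc: T≤10 °C ⇒ hinge +0.038·(3.1−10) = -0.2622
  Pd branch = 0.0129·Pd^0.44·e^(0.046·RH+f) = 0.7434 μm/a
  Sd branch = 0.0175·Sd^0.57·e^(0.008·RH+0.085·T) = 1.293 μm/a
  sum: 0.7434 + 1.293 → r_corr = 2.036 μm/a
Convert to mass loss: 2.036 μm/a × 7.14 g/cm³ = 14.54 g·m⁻²·a⁻¹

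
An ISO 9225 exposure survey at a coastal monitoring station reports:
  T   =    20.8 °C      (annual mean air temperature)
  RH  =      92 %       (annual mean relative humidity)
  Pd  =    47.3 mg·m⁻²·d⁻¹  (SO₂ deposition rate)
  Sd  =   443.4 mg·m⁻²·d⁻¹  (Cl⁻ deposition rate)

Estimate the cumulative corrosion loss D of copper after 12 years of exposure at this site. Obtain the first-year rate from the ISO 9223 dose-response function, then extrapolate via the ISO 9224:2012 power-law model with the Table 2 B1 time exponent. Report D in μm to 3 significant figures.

copper: f(T) = -0.080·(T−10) [T>10 °C] = -0.8640
  Pd branch = 0.0053·Pd^0.26·e^(0.059·RH+f) = 1.386 μm/a
  Cl⁻ term: 0.01025·443.4^0.27·exp(0.036·92+0.049·20.8) = 4.04
  r_corr = 1.386 + 4.04 = 5.426 μm/a
Power-law: D(12) = r_corr · 12^0.667
  D(12) = 5.426 × 12^0.667 = 5.426 × 5.246 = 28.47 μm

D(12) = 28.5 μm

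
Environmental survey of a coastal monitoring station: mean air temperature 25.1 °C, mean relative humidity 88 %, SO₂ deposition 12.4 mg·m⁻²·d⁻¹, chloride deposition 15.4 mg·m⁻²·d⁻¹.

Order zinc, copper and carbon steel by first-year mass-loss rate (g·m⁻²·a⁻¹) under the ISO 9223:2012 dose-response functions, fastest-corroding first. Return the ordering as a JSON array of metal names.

["carbon steel", "copper", "zinc"]

zinc: temperature factor f = -0.071·(15.1) = -1.0721
  sulphur-dioxide contribution → 0.7658 μm/a
  chloride contribution → 1.42 μm/a
  total first-year rate 2.186 μm/a
  mass loss = 2.186 μm/a × 7.14 g/cm³ = 15.61 g·m⁻²·a⁻¹
copper: f(T) = -0.080·(T−10) [T>10 °C] = -1.2080
  sulphur-dioxide contribution → 0.548 μm/a
  chloride contribution → 1.743 μm/a
  ⇒ r_corr(copper) = 2.291 μm/a
  mass loss = 2.291 μm/a × 8.96 g/cm³ = 20.53 g·m⁻²·a⁻¹
carbon steel: f(T) = -0.054·(T−10) [T>10 °C] = -0.8154
  sulphur-dioxide contribution → 16.86 μm/a
  chloride contribution → 27.67 μm/a
  total first-year rate 44.53 μm/a
  mass loss = 44.53 μm/a × 7.85 g/cm³ = 349.6 g·m⁻²·a⁻¹
Ordering by g·m⁻²·a⁻¹: carbon steel (350) > copper (20.5) > zinc (15.6)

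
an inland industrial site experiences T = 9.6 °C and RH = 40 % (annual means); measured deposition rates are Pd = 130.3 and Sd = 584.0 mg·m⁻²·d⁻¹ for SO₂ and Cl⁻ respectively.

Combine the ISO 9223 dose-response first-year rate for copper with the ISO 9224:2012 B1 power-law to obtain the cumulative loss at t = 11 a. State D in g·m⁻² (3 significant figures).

copper: T≤10 °C ⇒ hinge +0.126·(9.6−10) = -0.0504
  sulphur-dioxide contribution → 0.1893 μm/a
  chloride contribution → 0.3867 μm/a
  ⇒ r_corr(copper) = 0.576 μm/a
ISO 9224: D(t) = r_corr · t^b with b = 0.667 (copper, B1)
  D(11) = 0.576 × 11^0.667 = 0.576 × 4.95 = 2.851 μm
  Mass loss = 2.851 μm × 8.96 g/cm³ = 25.55 g·m⁻²

D(11) = 25.5 g·m⁻²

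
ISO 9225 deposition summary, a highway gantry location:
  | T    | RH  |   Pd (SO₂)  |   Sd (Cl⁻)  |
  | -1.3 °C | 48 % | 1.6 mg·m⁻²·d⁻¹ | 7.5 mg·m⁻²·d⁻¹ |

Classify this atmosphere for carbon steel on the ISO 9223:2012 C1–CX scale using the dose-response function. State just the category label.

C2

carbon steel: T≤10 °C ⇒ hinge +0.150·(-1.3−10) = -1.6950
  SO₂ term: 1.77·1.6^0.52·exp(0.02·48-1.6950) = 1.084
  Cl⁻ term: 0.102·7.5^0.62·exp(0.033·48+0.04·-1.3) = 1.646
  sum: 1.084 + 1.646 → r_corr = 2.73 μm/a
ISO 9223 Table 2 (carbon steel): 1.3 < 2.73 ≤ 25 μm/a ⇒ C2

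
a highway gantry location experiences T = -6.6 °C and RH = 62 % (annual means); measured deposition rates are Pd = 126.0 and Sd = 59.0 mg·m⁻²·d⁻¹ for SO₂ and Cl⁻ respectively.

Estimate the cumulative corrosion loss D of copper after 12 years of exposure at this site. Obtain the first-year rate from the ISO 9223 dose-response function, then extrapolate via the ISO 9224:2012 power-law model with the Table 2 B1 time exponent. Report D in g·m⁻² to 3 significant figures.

D(12) = 14.0 g·m⁻²

copper: temperature factor f = +0.126·(-16.6) = -2.0916
  SO₂ term: 0.0053·126.0^0.26·exp(0.059·62-2.0916) = 0.08926
  Cl⁻ term: 0.01025·59.0^0.27·exp(0.036·62+0.049·-6.6) = 0.2078
  sum: 0.08926 + 0.2078 → r_corr = 0.2971 μm/a
ISO 9224: D(t) = r_corr · t^b with b = 0.667 (copper, B1)
  D(12) = 0.2971 × 12^0.667 = 0.2971 × 5.246 = 1.559 μm
  Mass loss = 1.559 μm × 8.96 g/cm³ = 13.96 g·m⁻²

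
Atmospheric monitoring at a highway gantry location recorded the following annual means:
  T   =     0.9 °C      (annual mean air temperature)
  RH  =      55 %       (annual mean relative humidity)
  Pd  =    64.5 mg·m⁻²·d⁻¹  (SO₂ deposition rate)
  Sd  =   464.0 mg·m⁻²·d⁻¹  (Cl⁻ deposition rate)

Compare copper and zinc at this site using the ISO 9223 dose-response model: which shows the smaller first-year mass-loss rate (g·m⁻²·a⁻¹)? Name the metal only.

copper: f(T) = +0.126·(T−10) [T≤10 °C] = -1.1466
  SO₂ term: 0.0053·64.5^0.26·exp(0.059·55-1.1466) = 0.1277
  Cl⁻ term: 0.01025·464.0^0.27·exp(0.036·55+0.049·0.9) = 0.4071
  sum: 0.1277 + 0.4071 → r_corr = 0.5348 μm/a
  mass loss = 0.5348 μm/a × 8.96 g/cm³ = 4.792 g·m⁻²·a⁻¹
zinc: f(T) = +0.038·(T−10) [T≤10 °C] = -0.3458
  SO₂ term: 0.0129·64.5^0.44·exp(0.046·55-0.3458) = 0.7168
  Cl⁻ term: 0.0175·464.0^0.57·exp(0.008·55+0.085·0.9) = 0.9711
  r_corr = 0.7168 + 0.9711 = 1.688 μm/a
  mass loss = 1.688 μm/a × 7.14 g/cm³ = 12.05 g·m⁻²·a⁻¹
Ordering by g·m⁻²·a⁻¹: zinc (12.1) > copper (4.79)

copper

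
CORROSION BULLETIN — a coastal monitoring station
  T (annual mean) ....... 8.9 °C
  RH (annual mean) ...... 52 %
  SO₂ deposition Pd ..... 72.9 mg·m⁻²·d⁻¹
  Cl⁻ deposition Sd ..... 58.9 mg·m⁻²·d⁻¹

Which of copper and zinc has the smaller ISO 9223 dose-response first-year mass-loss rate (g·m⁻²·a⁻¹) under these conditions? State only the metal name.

copper: f(T) = +0.126·(T−10) [T≤10 °C] = -0.1386
  SO₂ term: 0.0053·72.9^0.26·exp(0.059·52-0.1386) = 0.3026
  Sd branch = 0.01025·Sd^0.27·e^(0.036·RH+0.049·T) = 0.3098 μm/a
  sum: 0.3026 + 0.3098 → r_corr = 0.6123 μm/a
  mass loss = 0.6123 μm/a × 8.96 g/cm³ = 5.487 g·m⁻²·a⁻¹
zinc: f(T) = +0.038·(T−10) [T≤10 °C] = -0.0418
  SO₂ term: 0.0129·72.9^0.44·exp(0.046·52-0.0418) = 0.893
  Cl⁻ term: 0.0175·58.9^0.57·exp(0.008·52+0.085·8.9) = 0.5771
  sum: 0.893 + 0.5771 → r_corr = 1.47 μm/a
  mass loss = 1.47 μm/a × 7.14 g/cm³ = 10.5 g·m⁻²·a⁻¹
Ordering by g·m⁻²·a⁻¹: zinc (10.5) > copper (5.49)

copper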